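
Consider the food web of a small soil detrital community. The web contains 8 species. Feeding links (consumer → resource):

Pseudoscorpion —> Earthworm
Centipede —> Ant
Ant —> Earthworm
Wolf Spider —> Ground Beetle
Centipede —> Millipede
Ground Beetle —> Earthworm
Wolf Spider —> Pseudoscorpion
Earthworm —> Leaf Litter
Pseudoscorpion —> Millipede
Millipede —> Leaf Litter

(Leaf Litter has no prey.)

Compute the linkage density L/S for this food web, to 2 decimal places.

L/S = 1.25

There are L = 10 links among S = 8 species.
L/S = 10/8 = 1.2500 ≈ 1.25.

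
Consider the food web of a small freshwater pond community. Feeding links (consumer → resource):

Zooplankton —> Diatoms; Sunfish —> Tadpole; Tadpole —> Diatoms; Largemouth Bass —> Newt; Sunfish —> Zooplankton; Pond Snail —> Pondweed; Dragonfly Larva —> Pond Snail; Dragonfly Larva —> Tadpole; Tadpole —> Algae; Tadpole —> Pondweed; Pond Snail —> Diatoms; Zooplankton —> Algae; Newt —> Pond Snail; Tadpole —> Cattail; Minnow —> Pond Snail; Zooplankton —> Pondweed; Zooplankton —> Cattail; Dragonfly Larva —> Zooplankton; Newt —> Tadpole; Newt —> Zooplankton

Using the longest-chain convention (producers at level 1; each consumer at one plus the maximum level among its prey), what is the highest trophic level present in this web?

Producers (level 1): Diatoms, Cattail, Algae, Pondweed.
Diatoms → Pond Snail → Newt → Largemouth Bass gives Largemouth Bass level 4.
No species has a prey at level 4, so no species reaches level 5.

4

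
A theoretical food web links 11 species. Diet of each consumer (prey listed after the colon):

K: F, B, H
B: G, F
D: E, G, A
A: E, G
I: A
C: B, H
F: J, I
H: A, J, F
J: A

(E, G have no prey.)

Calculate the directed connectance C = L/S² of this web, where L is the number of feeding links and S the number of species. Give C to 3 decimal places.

The web has S = 11 species and L = 19 feeding links.
C = L / S² = 19 / 121 = 0.1570 ≈ 0.157.

C = 0.157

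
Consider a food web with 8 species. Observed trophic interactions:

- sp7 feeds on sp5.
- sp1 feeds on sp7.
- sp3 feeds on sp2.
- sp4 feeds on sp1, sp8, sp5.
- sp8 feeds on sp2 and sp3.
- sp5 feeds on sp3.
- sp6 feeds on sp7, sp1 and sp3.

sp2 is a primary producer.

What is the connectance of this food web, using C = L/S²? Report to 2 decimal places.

The web has S = 8 species and L = 12 feeding links.
C = L / S² = 12 / 64 = 0.1875 ≈ 0.19.

C = 0.19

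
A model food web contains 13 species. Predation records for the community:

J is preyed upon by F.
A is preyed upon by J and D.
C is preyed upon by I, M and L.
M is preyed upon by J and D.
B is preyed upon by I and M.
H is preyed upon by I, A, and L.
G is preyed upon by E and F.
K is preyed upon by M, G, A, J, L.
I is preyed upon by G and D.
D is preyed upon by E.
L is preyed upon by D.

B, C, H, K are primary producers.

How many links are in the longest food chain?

One longest chain: B → I → G → E.
It has 4 species and 3 links.

3 links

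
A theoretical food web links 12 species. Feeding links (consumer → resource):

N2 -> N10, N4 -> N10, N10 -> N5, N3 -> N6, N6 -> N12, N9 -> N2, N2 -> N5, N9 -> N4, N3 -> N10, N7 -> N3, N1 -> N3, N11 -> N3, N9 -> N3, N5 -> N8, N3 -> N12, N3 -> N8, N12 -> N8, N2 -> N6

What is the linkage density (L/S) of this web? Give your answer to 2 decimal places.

L/S = 1.50

There are L = 18 links among S = 12 species.
L/S = 18/12 = 1.5000 ≈ 1.50.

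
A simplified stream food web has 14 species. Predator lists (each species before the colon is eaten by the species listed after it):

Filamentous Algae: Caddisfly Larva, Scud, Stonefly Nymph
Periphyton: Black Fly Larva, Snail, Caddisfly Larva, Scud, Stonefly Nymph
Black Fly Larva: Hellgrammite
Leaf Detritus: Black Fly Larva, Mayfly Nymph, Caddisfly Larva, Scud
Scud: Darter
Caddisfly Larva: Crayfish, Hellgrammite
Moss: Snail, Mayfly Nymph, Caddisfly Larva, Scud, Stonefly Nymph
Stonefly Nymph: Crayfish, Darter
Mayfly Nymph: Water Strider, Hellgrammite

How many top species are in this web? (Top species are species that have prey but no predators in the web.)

5

Top species (has prey, but nothing eats it): Snail, Crayfish, Water Strider, Hellgrammite, Darter.
Count: 5.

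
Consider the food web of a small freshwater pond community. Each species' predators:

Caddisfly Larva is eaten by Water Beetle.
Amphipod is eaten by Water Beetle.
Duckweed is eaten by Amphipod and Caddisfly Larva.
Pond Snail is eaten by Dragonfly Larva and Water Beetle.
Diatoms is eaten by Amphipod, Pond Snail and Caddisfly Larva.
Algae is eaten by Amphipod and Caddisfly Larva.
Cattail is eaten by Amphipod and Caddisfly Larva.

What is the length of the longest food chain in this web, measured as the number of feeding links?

One longest chain: Diatoms → Pond Snail → Dragonfly Larva.
It has 3 species and 2 links.

2 links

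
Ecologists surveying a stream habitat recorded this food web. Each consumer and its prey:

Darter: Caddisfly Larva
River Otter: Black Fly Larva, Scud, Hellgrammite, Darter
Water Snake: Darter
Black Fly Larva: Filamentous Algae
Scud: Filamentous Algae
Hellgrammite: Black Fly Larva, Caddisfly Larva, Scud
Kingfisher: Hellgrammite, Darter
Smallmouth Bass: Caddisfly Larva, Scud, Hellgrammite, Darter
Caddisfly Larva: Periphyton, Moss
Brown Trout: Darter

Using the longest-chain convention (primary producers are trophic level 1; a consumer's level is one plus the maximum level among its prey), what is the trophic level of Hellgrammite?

Trophic level 3

Filamentous Algae is a producer → level 1.
Black Fly Larva eats Filamentous Algae → level 2.
Hellgrammite eats Black Fly Larva (level 2); other prey at levels: Caddisfly Larva 2, Scud 2 → level 3.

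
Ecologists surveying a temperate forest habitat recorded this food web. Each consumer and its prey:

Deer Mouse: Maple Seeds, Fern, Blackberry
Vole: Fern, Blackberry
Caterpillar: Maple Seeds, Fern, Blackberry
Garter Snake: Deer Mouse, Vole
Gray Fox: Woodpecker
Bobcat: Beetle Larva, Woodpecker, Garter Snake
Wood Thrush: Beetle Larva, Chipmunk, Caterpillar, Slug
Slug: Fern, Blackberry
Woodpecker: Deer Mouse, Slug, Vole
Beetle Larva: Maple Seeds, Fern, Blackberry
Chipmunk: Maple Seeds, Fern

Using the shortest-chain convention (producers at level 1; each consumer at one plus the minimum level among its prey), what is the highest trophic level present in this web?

4

Producers (level 1): Maple Seeds, Fern, Blackberry.
Following each consumer down to its lowest-level prey: Fern → Vole → Woodpecker → Gray Fox (levels 1 through 4).
All prey of Gray Fox (Woodpecker 3) are at level 3 or above, so Gray Fox is at level 1 + 3 = 4.
Every consumer has at least one prey at level 3 or below, so none exceeds level 4.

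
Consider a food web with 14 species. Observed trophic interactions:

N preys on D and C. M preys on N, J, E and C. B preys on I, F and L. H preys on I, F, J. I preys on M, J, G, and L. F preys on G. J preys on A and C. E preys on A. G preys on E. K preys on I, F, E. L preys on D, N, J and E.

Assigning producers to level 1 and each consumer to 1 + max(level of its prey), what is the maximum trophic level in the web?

Producers (level 1): A, D, C.
A → E → G → F → B gives B level 5.
No species has a prey at level 5, so no species reaches level 6.

5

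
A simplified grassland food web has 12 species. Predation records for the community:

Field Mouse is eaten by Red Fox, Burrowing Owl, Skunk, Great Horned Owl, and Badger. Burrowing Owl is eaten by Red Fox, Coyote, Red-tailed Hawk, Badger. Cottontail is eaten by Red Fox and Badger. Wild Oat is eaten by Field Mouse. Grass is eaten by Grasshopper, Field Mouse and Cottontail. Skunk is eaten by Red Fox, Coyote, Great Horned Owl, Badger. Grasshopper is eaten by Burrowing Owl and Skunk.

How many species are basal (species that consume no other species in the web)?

2

Basal species (no prey listed): Wild Oat, Grass.
Count: 2.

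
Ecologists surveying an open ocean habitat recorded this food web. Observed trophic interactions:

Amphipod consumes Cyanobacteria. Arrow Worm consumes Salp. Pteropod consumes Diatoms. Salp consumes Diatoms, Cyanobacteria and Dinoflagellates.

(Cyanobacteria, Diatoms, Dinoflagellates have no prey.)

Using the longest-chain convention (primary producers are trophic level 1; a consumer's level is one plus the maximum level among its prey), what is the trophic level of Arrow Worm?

Trophic level 3

Cyanobacteria is a producer → level 1.
Salp eats Cyanobacteria (level 1); other prey at levels: Diatoms 1, Dinoflagellates 1 → level 2.
Arrow Worm eats Salp → level 3.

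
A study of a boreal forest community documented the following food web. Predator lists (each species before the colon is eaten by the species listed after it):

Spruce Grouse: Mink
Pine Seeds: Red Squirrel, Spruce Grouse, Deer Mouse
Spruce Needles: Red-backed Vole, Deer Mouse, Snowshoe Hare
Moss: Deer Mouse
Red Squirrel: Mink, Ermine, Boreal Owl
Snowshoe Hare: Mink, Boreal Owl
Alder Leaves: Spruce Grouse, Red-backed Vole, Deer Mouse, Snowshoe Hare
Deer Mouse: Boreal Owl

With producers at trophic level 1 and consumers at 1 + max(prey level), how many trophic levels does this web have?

3

Producers (level 1): Alder Leaves, Moss, Pine Seeds, Spruce Needles.
Pine Seeds → Red Squirrel → Ermine gives Ermine level 3.
No species has a prey at level 3, so no species reaches level 4.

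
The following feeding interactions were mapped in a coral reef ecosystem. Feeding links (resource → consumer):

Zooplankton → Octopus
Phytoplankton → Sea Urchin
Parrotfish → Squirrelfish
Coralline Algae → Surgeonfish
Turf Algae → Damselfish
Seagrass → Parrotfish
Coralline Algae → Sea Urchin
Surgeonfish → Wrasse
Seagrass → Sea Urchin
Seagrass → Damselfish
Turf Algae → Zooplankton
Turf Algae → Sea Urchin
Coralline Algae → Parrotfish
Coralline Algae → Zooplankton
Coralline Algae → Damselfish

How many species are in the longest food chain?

3 species

One longest chain: Coralline Algae → Zooplankton → Octopus.
It has 3 species and 2 links.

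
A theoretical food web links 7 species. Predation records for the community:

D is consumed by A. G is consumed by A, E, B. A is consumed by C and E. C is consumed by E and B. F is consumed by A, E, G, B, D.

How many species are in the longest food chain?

5 species

One longest chain: F → D → A → C → B.
It has 5 species and 4 links.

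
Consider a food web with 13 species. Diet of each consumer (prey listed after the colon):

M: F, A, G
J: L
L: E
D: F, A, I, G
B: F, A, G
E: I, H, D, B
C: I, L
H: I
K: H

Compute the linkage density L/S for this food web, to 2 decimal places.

There are L = 20 links among S = 13 species.
L/S = 20/13 = 1.5385 ≈ 1.54.

L/S = 1.54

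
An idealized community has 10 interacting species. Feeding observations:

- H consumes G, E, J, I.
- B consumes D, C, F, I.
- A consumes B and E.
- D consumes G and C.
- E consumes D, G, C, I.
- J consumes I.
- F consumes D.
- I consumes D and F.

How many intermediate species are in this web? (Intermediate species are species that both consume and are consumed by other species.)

Intermediate species (has both prey and predators): D, F, I, J, B, E.
Count: 6.

6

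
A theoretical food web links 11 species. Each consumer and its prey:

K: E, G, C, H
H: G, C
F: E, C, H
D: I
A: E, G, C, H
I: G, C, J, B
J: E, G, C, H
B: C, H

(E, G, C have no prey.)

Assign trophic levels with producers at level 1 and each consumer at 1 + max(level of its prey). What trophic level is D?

Trophic level 5

G is a producer → level 1.
H eats G (level 1); other prey at levels: C 1 → level 2.
B eats H (level 2); other prey at levels: C 1 → level 3.
I eats B (level 3); other prey at levels: G 1, C 1, J 3 → level 4.
D eats I → level 5.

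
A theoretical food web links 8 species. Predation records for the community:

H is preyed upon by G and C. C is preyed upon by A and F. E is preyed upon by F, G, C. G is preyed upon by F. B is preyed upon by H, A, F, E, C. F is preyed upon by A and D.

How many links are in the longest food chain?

One longest chain: B → E → G → F → D.
It has 5 species and 4 links.

4 links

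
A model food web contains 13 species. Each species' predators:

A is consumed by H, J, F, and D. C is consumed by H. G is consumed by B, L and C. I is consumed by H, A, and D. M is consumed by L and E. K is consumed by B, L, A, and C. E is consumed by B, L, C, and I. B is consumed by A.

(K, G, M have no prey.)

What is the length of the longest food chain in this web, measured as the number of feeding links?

4 links

One longest chain: M → E → I → A → J.
It has 5 species and 4 links.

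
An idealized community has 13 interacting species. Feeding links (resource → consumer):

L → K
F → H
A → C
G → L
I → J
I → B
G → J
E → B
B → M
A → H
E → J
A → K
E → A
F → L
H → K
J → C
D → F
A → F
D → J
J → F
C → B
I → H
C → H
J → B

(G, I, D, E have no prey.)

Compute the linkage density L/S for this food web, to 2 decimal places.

There are L = 24 links among S = 13 species.
L/S = 24/13 = 1.8462 ≈ 1.85.

L/S = 1.85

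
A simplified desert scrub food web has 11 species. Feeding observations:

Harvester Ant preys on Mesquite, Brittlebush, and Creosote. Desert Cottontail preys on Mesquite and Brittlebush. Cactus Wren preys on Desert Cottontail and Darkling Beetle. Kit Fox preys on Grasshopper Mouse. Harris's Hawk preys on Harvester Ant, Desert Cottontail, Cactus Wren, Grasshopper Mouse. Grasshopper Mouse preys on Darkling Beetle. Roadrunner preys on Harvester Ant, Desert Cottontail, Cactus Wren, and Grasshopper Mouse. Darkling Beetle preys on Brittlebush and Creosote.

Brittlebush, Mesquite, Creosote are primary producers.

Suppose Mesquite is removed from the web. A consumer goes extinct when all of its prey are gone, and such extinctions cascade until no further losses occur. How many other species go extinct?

0

Remove Mesquite.
Every predator of it retains at least one other prey: Harvester Ant still has Brittlebush, Creosote; Desert Cottontail still has Brittlebush.
No consumer loses all prey, so no secondary extinctions occur.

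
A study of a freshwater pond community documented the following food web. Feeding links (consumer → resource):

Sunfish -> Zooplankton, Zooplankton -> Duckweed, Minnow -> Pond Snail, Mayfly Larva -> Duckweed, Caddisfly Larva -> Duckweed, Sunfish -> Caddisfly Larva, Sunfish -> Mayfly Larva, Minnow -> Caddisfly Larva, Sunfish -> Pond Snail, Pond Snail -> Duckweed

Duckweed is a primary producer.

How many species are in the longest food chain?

3 species

One longest chain: Duckweed → Caddisfly Larva → Sunfish.
It has 3 species and 2 links.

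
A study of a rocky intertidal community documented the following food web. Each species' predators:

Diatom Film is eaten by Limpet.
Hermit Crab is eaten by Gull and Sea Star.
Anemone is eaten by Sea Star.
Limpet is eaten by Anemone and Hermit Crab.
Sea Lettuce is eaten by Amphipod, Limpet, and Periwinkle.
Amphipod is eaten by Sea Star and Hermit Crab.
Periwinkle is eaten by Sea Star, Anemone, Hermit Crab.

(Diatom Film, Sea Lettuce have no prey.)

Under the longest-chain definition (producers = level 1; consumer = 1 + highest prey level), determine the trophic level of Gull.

Sea Lettuce is a producer → level 1.
Amphipod eats Sea Lettuce → level 2.
Hermit Crab eats Amphipod (level 2); other prey at levels: Periwinkle 2, Limpet 2 → level 3.
Gull eats Hermit Crab → level 4.

Trophic level 4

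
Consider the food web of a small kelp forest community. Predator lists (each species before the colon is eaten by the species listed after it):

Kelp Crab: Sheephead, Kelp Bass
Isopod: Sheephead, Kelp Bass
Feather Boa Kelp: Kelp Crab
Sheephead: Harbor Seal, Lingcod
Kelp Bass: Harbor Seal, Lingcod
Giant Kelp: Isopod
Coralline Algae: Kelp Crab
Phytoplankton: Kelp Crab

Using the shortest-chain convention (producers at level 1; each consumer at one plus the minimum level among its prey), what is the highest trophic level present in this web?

4

Producers (level 1): Coralline Algae, Phytoplankton, Feather Boa Kelp, Giant Kelp.
Following each consumer down to its lowest-level prey: Coralline Algae → Kelp Crab → Sheephead → Lingcod (levels 1 through 4).
All prey of Lingcod (Sheephead 3, Kelp Bass 3) are at level 3 or above, so Lingcod is at level 1 + 3 = 4.
Every consumer has at least one prey at level 3 or below, so none exceeds level 4.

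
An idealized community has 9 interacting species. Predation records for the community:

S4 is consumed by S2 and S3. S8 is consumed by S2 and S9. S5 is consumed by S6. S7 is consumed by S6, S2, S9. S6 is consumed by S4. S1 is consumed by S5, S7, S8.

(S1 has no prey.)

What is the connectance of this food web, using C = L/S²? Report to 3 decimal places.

The web has S = 9 species and L = 12 feeding links.
C = L / S² = 12 / 81 = 0.1481 ≈ 0.148.

C = 0.148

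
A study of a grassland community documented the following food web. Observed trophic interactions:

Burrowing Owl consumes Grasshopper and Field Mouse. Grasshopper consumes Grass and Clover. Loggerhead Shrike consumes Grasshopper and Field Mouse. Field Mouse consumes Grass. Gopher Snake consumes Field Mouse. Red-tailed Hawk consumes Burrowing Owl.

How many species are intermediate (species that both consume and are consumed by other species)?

Intermediate species (has both prey and predators): Grasshopper, Field Mouse, Burrowing Owl.
Count: 3.

3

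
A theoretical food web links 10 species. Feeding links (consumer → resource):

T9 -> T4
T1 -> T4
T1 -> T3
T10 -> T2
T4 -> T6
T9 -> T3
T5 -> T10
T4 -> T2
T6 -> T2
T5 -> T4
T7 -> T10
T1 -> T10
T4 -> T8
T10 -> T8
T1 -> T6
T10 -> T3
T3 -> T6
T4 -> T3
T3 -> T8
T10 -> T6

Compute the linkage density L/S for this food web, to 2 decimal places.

L/S = 2.00

There are L = 20 links among S = 10 species.
L/S = 20/10 = 2.0000 ≈ 2.00.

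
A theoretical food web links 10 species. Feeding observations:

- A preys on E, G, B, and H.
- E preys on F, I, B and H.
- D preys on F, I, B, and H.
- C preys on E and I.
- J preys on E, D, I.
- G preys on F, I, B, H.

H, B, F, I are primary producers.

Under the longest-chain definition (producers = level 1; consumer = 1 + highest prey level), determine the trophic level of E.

H is a producer → level 1.
E eats H (level 1); other prey at levels: B 1, F 1, I 1 → level 2.

Trophic level 2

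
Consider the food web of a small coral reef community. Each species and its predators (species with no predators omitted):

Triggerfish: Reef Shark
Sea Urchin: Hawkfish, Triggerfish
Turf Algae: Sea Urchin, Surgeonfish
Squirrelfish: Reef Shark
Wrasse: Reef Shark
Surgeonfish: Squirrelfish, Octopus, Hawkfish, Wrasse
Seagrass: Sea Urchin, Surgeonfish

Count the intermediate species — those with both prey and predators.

Intermediate species (has both prey and predators): Sea Urchin, Surgeonfish, Squirrelfish, Triggerfish, Wrasse.
Count: 5.

5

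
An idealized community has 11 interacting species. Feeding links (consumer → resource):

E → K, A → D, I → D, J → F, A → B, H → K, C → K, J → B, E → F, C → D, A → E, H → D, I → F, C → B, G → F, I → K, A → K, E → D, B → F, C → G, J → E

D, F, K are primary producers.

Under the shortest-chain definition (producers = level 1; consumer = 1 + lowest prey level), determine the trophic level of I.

D is a producer → level 1.
I eats D → level 2.

Trophic level 2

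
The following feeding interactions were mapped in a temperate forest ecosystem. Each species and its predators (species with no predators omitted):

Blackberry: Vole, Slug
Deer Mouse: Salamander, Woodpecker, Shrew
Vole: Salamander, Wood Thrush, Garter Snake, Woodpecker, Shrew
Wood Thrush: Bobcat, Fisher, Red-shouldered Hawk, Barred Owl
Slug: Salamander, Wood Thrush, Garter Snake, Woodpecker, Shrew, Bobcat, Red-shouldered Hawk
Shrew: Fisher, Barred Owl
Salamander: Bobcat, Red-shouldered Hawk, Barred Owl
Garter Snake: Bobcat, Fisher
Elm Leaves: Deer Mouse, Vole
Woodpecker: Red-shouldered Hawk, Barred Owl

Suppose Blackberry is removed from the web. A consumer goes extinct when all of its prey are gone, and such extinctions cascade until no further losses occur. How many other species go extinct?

1

Remove Blackberry.
Round 1: Slug (all prey gone) → extinct.
No further losses. Total secondary extinctions: 1.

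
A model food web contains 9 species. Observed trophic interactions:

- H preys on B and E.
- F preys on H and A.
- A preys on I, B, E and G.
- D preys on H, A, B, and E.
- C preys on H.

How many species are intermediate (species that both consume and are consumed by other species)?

Intermediate species (has both prey and predators): H, A.
Count: 2.

2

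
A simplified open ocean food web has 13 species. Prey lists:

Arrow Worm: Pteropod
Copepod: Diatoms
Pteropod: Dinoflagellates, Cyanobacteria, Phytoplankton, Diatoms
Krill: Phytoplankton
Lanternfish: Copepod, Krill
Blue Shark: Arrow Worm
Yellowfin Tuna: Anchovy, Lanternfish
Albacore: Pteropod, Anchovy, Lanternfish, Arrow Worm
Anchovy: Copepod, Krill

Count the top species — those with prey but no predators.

3

Top species (has prey, but nothing eats it): Albacore, Blue Shark, Yellowfin Tuna.
Count: 3.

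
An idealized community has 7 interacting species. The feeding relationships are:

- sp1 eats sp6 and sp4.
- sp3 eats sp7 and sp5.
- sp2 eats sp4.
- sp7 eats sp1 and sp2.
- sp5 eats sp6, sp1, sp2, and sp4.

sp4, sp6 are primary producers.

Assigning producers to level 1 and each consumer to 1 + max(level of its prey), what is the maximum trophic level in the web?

4

Producers (level 1): sp4, sp6.
sp4 → sp1 → sp5 → sp3 gives sp3 level 4.
No species has a prey at level 4, so no species reaches level 5.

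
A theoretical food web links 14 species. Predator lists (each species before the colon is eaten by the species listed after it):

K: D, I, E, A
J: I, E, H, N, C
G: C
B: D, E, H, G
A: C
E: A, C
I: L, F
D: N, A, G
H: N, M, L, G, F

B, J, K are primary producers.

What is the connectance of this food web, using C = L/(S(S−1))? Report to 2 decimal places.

The web has S = 14 species and L = 27 feeding links.
C = L / (S(S−1)) = 27 / 182 = 0.1484 ≈ 0.15.

C = 0.15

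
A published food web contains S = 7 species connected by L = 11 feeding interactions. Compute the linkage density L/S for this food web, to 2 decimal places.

There are L = 11 links among S = 7 species.
L/S = 11/7 = 1.5714 ≈ 1.57.

L/S = 1.57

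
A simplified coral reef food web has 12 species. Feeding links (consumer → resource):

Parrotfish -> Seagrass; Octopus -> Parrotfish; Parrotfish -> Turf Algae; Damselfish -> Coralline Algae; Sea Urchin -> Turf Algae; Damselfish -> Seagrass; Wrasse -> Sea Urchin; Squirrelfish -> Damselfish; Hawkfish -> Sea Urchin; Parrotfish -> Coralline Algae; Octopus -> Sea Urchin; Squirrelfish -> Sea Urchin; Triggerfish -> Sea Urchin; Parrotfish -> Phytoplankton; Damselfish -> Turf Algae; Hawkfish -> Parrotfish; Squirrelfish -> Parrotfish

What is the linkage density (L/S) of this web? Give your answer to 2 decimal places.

L/S = 1.42

There are L = 17 links among S = 12 species.
L/S = 17/12 = 1.4167 ≈ 1.42.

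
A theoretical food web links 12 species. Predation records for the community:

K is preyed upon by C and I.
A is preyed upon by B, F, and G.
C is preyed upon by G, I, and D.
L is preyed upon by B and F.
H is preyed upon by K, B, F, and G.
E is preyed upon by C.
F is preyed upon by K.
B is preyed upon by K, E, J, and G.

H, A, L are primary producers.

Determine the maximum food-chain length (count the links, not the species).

4 links

One longest chain: H → B → E → C → D.
It has 5 species and 4 links.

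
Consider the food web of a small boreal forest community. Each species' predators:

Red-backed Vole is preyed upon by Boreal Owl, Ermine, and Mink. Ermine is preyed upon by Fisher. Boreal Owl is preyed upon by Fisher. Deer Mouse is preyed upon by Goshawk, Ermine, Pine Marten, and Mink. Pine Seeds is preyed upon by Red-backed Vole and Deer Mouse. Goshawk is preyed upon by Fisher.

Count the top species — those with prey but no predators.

Top species (has prey, but nothing eats it): Pine Marten, Mink, Fisher.
Count: 3.

3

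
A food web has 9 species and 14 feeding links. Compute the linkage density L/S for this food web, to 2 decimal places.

There are L = 14 links among S = 9 species.
L/S = 14/9 = 1.5556 ≈ 1.56.

L/S = 1.56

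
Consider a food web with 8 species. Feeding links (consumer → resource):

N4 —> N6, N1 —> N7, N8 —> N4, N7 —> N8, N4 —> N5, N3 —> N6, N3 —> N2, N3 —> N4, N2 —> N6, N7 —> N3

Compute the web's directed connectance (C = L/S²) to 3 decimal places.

The web has S = 8 species and L = 10 feeding links.
C = L / S² = 10 / 64 = 0.1562 ≈ 0.156.

C = 0.156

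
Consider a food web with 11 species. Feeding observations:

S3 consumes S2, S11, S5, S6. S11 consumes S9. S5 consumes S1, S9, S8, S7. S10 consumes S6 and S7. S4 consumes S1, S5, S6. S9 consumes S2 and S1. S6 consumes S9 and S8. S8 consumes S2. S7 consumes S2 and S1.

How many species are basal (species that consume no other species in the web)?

2

Basal species (no prey listed): S2, S1.
Count: 2.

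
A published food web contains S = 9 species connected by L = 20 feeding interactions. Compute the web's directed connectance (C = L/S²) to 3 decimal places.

C = 0.247

The web has S = 9 species and L = 20 feeding links.
C = L / S² = 20 / 81 = 0.2469 ≈ 0.247.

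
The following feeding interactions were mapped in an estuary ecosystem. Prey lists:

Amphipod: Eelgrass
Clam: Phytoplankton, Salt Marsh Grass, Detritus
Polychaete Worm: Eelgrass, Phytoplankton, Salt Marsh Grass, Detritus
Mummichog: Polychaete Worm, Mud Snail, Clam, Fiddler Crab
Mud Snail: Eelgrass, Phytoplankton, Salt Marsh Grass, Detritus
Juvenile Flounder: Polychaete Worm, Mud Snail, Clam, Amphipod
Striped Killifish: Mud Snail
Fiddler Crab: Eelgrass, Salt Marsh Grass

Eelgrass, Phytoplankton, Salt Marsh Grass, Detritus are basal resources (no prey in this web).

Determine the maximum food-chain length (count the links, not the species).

2 links

One longest chain: Eelgrass → Amphipod → Juvenile Flounder.
It has 3 species and 2 links.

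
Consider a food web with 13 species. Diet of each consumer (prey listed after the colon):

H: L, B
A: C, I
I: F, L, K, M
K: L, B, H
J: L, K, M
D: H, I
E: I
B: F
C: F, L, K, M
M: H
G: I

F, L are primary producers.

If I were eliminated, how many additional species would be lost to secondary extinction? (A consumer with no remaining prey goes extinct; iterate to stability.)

2

Remove I.
Round 1: E (all prey gone), G (all prey gone) → extinct.
No further losses. Total secondary extinctions: 2.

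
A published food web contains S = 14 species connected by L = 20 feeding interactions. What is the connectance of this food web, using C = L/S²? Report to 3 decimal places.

The web has S = 14 species and L = 20 feeding links.
C = L / S² = 20 / 196 = 0.1020 ≈ 0.102.

C = 0.102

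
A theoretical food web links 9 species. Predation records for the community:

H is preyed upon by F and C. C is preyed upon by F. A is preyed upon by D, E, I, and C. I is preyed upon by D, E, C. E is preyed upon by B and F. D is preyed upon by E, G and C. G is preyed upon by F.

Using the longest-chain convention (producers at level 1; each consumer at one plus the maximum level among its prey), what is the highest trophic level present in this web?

5

Producers (level 1): H, A.
A → I → D → E → B gives B level 5.
No species has a prey at level 5, so no species reaches level 6.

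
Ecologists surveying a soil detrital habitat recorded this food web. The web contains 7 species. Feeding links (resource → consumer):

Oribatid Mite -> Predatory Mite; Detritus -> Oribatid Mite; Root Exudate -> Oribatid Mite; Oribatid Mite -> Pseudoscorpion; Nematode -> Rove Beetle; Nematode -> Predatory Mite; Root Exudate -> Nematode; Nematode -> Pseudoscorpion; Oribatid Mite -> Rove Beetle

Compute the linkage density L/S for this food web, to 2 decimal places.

L/S = 1.29

There are L = 9 links among S = 7 species.
L/S = 9/7 = 1.2857 ≈ 1.29.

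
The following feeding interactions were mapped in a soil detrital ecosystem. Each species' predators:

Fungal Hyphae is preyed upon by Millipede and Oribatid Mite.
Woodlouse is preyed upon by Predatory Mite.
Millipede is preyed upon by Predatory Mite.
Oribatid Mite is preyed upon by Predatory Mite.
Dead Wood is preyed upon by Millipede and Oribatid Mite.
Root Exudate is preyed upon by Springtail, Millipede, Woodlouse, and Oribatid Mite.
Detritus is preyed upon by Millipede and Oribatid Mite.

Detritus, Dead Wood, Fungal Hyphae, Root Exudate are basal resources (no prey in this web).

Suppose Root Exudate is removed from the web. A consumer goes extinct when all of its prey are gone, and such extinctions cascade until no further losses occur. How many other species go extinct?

Remove Root Exudate.
Round 1: Springtail (all prey gone), Woodlouse (all prey gone) → extinct.
No further losses. Total secondary extinctions: 2.

2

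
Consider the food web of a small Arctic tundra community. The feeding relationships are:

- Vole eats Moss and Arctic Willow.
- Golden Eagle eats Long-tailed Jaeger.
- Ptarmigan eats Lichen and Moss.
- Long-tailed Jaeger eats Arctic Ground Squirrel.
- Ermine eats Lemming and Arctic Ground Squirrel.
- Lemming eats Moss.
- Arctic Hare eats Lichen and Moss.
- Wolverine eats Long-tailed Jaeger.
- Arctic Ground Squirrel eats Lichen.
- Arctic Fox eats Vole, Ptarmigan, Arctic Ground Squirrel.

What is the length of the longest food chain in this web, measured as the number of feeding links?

3 links

One longest chain: Lichen → Arctic Ground Squirrel → Long-tailed Jaeger → Wolverine.
It has 4 species and 3 links.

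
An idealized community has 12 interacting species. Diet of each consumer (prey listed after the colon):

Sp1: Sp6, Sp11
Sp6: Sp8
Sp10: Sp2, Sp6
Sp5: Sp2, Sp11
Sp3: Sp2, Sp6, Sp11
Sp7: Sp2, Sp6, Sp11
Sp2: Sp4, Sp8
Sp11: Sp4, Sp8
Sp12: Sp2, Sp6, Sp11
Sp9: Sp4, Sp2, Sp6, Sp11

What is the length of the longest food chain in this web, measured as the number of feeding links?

2 links

One longest chain: Sp4 → Sp2 → Sp12.
It has 3 species and 2 links.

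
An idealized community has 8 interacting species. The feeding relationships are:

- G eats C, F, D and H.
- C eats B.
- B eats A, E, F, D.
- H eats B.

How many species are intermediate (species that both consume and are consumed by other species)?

Intermediate species (has both prey and predators): B, H, C.
Count: 3.

3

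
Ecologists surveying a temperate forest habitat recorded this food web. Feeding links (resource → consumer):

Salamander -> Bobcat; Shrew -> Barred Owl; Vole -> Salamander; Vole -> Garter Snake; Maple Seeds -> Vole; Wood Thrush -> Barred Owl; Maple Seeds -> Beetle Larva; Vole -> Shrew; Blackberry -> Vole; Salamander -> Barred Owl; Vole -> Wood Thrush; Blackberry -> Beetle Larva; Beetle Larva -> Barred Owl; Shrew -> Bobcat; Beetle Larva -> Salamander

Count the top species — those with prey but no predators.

Top species (has prey, but nothing eats it): Garter Snake, Barred Owl, Bobcat.
Count: 3.

3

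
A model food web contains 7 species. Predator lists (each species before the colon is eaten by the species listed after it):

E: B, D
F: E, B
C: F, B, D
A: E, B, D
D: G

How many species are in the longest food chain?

One longest chain: C → F → E → D → G.
It has 5 species and 4 links.

5 species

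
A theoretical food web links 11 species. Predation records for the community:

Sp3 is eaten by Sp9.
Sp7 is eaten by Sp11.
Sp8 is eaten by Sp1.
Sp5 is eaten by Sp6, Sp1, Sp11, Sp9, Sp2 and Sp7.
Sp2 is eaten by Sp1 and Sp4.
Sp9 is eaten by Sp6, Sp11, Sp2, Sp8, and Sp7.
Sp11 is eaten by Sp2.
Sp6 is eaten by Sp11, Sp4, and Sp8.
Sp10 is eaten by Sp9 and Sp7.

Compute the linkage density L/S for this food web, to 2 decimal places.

L/S = 2.00

There are L = 22 links among S = 11 species.
L/S = 22/11 = 2.0000 ≈ 2.00.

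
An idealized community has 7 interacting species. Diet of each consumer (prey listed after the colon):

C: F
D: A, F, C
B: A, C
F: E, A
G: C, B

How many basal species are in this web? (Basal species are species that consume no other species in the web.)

Basal species (no prey listed): E, A.
Count: 2.

2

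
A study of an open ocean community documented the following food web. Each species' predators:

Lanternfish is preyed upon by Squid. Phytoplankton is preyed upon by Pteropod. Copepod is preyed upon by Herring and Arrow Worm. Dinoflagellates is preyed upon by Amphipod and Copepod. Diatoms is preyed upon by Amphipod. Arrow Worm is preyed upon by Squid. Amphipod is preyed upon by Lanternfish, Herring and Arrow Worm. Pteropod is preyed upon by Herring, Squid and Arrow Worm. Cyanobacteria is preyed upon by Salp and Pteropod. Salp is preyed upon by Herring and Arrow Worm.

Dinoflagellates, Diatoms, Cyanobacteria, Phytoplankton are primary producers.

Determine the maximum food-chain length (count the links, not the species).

3 links

One longest chain: Cyanobacteria → Pteropod → Arrow Worm → Squid.
It has 4 species and 3 links.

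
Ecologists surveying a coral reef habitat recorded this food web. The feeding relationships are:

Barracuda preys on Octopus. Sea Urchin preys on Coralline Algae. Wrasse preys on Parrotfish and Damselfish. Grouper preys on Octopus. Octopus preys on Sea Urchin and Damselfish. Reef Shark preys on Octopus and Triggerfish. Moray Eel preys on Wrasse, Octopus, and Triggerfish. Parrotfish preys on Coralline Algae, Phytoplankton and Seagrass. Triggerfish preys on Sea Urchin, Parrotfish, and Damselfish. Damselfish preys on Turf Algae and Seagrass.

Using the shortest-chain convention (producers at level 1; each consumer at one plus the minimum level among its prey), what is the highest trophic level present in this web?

4

Producers (level 1): Coralline Algae, Seagrass, Phytoplankton, Turf Algae.
Following each consumer down to its lowest-level prey: Coralline Algae → Parrotfish → Triggerfish → Reef Shark (levels 1 through 4).
All prey of Reef Shark (Triggerfish 3, Octopus 3) are at level 3 or above, so Reef Shark is at level 1 + 3 = 4.
Every consumer has at least one prey at level 3 or below, so none exceeds level 4.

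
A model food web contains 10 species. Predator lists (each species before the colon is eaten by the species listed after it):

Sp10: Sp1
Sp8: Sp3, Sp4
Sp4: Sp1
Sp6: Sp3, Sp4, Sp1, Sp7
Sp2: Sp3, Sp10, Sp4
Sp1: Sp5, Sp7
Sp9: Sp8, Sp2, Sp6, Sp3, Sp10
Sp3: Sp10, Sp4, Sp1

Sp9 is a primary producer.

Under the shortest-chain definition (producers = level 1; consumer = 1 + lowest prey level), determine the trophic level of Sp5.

Sp9 is a producer → level 1.
Sp6 eats Sp9 → level 2.
Sp1 eats Sp6 → level 3.
Sp5 eats Sp1 → level 4.
No prey of Sp5 is below level 3, so 4 is the minimum.

Trophic level 4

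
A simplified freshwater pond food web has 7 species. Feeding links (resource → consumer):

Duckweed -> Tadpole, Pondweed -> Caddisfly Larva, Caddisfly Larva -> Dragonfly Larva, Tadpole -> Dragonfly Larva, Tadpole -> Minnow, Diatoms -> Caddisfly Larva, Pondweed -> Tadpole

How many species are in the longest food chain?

3 species

One longest chain: Pondweed → Tadpole → Dragonfly Larva.
It has 3 species and 2 links.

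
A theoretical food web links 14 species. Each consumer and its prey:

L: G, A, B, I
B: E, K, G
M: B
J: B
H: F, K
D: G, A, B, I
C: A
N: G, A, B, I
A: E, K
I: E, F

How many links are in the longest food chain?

2 links

One longest chain: E → A → C.
It has 3 species and 2 links.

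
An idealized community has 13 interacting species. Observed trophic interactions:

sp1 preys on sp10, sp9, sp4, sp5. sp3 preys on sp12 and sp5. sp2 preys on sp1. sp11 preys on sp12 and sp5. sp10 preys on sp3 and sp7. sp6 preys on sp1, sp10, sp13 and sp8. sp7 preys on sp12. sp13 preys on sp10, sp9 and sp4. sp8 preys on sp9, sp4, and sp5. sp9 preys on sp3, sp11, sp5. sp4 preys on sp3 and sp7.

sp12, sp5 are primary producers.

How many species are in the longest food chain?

5 species

One longest chain: sp12 → sp3 → sp9 → sp1 → sp2.
It has 5 species and 4 links.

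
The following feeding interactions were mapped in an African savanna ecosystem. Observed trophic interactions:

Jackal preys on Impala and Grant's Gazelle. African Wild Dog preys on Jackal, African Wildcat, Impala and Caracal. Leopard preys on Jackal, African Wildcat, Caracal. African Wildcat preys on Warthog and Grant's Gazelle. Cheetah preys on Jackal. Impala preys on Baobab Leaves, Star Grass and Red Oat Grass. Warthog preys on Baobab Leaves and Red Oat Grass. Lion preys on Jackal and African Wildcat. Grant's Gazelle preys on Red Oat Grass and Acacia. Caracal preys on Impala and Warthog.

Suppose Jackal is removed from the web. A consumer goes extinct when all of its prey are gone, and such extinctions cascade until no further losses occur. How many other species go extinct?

1

Remove Jackal.
Round 1: Cheetah (all prey gone) → extinct.
No further losses. Total secondary extinctions: 1.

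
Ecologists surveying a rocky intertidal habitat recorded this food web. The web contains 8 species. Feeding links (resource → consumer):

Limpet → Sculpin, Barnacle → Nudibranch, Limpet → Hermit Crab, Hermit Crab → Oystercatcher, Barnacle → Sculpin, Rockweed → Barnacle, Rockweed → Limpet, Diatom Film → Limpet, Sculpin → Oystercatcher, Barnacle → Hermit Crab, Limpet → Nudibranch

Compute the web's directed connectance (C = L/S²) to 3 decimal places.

The web has S = 8 species and L = 11 feeding links.
C = L / S² = 11 / 64 = 0.1719 ≈ 0.172.

C = 0.172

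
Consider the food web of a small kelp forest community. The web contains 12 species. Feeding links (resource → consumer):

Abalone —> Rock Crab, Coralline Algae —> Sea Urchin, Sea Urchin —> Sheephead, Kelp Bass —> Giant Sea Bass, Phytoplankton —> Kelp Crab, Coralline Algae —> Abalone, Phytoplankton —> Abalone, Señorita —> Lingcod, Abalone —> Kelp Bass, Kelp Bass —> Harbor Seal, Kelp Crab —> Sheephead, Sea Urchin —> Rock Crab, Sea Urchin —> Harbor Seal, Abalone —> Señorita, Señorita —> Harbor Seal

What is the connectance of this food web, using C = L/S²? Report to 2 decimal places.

C = 0.10

The web has S = 12 species and L = 15 feeding links.
C = L / S² = 15 / 144 = 0.1042 ≈ 0.10.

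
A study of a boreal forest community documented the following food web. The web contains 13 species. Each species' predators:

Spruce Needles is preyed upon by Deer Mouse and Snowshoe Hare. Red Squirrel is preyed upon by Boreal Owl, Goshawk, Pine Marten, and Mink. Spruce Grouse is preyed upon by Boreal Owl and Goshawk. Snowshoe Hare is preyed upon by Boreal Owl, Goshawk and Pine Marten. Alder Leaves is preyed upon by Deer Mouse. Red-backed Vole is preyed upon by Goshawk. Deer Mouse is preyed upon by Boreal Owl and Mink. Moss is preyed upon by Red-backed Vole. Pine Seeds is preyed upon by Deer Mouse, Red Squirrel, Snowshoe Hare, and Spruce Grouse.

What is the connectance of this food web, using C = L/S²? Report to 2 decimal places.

The web has S = 13 species and L = 20 feeding links.
C = L / S² = 20 / 169 = 0.1183 ≈ 0.12.

C = 0.12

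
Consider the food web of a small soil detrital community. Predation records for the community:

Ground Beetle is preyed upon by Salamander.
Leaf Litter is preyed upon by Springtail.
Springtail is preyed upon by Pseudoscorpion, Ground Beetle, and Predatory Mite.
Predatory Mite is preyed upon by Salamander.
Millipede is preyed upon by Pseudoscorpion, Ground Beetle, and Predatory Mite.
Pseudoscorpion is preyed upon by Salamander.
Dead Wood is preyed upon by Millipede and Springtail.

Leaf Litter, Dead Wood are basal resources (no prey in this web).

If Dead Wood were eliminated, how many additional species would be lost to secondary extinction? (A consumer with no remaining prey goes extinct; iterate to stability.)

Remove Dead Wood.
Round 1: Millipede (all prey gone) → extinct.
No further losses. Total secondary extinctions: 1.

1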